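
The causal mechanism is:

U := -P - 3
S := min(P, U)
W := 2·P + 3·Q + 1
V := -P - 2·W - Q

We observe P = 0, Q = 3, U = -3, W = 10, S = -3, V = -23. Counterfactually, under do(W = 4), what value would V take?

-11

Under do(W=4), the mechanism W := 2·P + 3·Q + 1 is discarded; W is fixed at 4.
V = -P - 2·W - Q  [with P=0, W=4, Q=3]  = -11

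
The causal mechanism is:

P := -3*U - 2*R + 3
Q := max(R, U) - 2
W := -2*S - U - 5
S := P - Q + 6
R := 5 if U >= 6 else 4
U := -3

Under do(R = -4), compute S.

31

do(R=-4) replaces the equation R := 5 if U >= 6 else 4 with the constant R = -4.
P = -3*U - 2*R + 3  [with U=-3, R=-4]  = 20
Q = max(R, U) - 2  [with R=-4, U=-3]  = -5
S = P - Q + 6  [with P=20, Q=-5]  = 31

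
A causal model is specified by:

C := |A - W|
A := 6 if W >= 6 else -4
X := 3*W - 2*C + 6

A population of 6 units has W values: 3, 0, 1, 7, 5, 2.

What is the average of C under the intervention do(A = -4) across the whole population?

do(A=-4) breaks A's dependence on W. With A=-4 fixed, C across the units is 7, 4, 5, 11, 9, 6, mean 7.

7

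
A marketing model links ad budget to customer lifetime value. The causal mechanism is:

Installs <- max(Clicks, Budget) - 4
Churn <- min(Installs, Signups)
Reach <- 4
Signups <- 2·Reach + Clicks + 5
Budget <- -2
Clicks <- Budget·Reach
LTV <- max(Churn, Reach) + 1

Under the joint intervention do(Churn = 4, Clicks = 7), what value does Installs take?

Under do(Churn = 4, Clicks = 7), each intervened variable's structural equation is replaced by its fixed value.
Installs = max(Clicks, Budget) - 4  [with Clicks=7, Budget=-2]  = 3

3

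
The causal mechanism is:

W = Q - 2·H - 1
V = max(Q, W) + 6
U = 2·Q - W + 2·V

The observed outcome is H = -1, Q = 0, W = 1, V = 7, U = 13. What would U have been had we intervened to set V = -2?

-5

Intervening sets V = -2 and removes its equation (V = max(Q, W) + 6).
W = Q - 2·H - 1  [with Q=0, H=-1]  = 1
U = 2·Q - W + 2·V  [with Q=0, W=1, V=-2]  = -5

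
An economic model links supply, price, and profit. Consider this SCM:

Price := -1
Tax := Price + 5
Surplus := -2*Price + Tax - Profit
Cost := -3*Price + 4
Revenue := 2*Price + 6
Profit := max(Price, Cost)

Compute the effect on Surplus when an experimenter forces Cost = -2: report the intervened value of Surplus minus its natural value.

Under do(Cost=-2), the mechanism Cost := -3*Price + 4 is discarded; Cost is fixed at -2.
Tax = Price + 5  [with Price=-1]  = 4
Profit = max(Price, Cost)  [with Price=-1, Cost=-2]  = -1
Surplus = -2*Price + Tax - Profit  [with Price=-1, Tax=4, Profit=-1]  = 7
Without intervention: Cost = -3*Price + 4  [with Price=-1]  = 7; Tax = Price + 5  [with Price=-1]  = 4; Profit = max(Price, Cost)  [with Price=-1, Cost=7]  = 7; Surplus = -2*Price + Tax - Profit  [with Price=-1, Tax=4, Profit=7]  = -1.
Change = 7 − (-1) = 8.

8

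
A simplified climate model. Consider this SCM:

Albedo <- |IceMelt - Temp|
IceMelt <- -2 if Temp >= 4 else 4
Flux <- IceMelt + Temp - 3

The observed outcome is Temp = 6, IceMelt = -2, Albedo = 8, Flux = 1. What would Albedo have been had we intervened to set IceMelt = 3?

The intervention breaks the incoming arrows to IceMelt: IceMelt <- -2 if Temp >= 4 else 4 no longer applies, and IceMelt = 3.
Albedo = |IceMelt - Temp|  [with IceMelt=3, Temp=6]  = 3

3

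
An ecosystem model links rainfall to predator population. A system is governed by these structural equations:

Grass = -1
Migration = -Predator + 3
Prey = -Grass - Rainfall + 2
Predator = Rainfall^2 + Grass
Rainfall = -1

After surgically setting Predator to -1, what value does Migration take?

4

Intervening sets Predator = -1 and removes its equation (Predator = Rainfall^2 + Grass).
Migration = -Predator + 3  [with Predator=-1]  = 4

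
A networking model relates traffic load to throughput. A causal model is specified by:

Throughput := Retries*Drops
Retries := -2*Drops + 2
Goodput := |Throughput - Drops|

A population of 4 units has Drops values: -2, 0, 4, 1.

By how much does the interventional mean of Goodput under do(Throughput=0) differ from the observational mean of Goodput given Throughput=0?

1.25

Under do(Throughput=0), Throughput's equation is replaced by Throughput=0 for every unit. Per-unit Goodput: 2, 0, 4, 1. Mean = 1.75.
Conditioning on Throughput=0 selects the 2 unit(s) with Drops ∈ {0, 1}. Their Goodput values: 0, 1. Mean = 0.5.
Difference = 1.75 − 0.5 = 1.25.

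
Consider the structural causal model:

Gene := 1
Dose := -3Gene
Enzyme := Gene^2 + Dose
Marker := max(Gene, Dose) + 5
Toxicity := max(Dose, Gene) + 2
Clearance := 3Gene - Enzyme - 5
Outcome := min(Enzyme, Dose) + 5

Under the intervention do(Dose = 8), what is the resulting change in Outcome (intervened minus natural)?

Under do(Dose=8), the mechanism Dose := -3Gene is discarded; Dose is fixed at 8.
Enzyme = Gene^2 + Dose  [with Gene=1, Dose=8]  = 9
Outcome = min(Enzyme, Dose) + 5  [with Enzyme=9, Dose=8]  = 13
Without intervention: Dose = -3Gene  [with Gene=1]  = -3; Enzyme = Gene^2 + Dose  [with Gene=1, Dose=-3]  = -2; Outcome = min(Enzyme, Dose) + 5  [with Enzyme=-2, Dose=-3]  = 2.
Change = 13 − 2 = 11.

11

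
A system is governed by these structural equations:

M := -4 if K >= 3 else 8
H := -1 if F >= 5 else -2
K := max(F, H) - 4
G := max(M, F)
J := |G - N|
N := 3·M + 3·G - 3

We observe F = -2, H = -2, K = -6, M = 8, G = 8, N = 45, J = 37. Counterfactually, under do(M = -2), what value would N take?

-15

Under do(M=-2), the mechanism M := -4 if K >= 3 else 8 is discarded; M is fixed at -2.
G = max(M, F)  [with M=-2, F=-2]  = -2
N = 3·M + 3·G - 3  [with M=-2, G=-2]  = -15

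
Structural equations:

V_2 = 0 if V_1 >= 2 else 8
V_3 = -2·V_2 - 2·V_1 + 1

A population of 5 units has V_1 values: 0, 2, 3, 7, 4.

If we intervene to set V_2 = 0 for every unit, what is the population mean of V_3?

-5.4

The intervention sets V_2=0 in all 5 units regardless of V_1. Recomputing V_3 per unit gives 1, -3, -5, -13, -7; average -5.4.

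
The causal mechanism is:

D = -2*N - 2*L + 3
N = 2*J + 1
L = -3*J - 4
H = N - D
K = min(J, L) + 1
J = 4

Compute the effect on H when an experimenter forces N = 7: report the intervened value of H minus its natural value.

Under do(N=7), the mechanism N = 2*J + 1 is discarded; N is fixed at 7.
L = -3*J - 4  [with J=4]  = -16
D = -2*N - 2*L + 3  [with N=7, L=-16]  = 21
H = N - D  [with N=7, D=21]  = -14
Without intervention: L = -3*J - 4  [with J=4]  = -16; N = 2*J + 1  [with J=4]  = 9; D = -2*N - 2*L + 3  [with N=9, L=-16]  = 17; H = N - D  [with N=9, D=17]  = -8.
Change = -14 − (-8) = -6.

-6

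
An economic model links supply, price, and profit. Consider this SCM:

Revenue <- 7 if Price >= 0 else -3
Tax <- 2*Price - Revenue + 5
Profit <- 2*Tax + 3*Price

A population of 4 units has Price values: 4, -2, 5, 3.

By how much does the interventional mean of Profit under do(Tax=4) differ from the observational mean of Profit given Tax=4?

6

Every unit gets Tax=4 under the intervention. Profit values become 20, 2, 23, 17; E[Profit|do(Tax=4)] = 15.5.
E[Profit|Tax=4] averages over only the 2 units with Tax=4 (Price = -2, 3): Profit = 2, 17, mean 9.5.
Difference = 15.5 − 9.5 = 6.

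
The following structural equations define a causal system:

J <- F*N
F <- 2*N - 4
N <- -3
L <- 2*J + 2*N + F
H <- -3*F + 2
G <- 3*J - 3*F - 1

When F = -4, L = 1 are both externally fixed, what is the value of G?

47

Setting F = -4, L = 1 by intervention discards those variables' equations.
J = F*N  [with F=-4, N=-3]  = 12
G = 3*J - 3*F - 1  [with J=12, F=-4]  = 47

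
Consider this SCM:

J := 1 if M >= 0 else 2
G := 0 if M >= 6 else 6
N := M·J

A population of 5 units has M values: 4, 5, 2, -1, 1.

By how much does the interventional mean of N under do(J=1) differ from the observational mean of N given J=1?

-0.8

do(J=1) breaks J's dependence on M. With J=1 fixed, N across the units is 4, 5, 2, -1, 1, mean 2.2.
E[N|J=1] averages over only the 4 units with J=1 (M = 4, 5, 2, 1): N = 4, 5, 2, 1, mean 3.
Difference = 2.2 − 3 = -0.8.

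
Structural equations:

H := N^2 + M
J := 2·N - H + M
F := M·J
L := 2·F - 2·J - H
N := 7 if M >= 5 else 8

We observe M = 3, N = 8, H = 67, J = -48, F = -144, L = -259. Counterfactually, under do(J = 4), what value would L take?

Under do(J=4), the mechanism J := 2·N - H + M is discarded; J is fixed at 4.
N = 7 if M >= 5 else 8  [with M=3]  = 8
H = N^2 + M  [with N=8, M=3]  = 67
F = M·J  [with M=3, J=4]  = 12
L = 2·F - 2·J - H  [with F=12, J=4, H=67]  = -51

-51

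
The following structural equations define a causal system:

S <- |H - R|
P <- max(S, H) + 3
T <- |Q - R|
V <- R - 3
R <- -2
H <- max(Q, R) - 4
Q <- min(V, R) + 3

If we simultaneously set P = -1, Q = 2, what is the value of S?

Setting P = -1, Q = 2 by intervention discards those variables' equations.
H = max(Q, R) - 4  [with Q=2, R=-2]  = -2
S = |H - R|  [with H=-2, R=-2]  = 0

0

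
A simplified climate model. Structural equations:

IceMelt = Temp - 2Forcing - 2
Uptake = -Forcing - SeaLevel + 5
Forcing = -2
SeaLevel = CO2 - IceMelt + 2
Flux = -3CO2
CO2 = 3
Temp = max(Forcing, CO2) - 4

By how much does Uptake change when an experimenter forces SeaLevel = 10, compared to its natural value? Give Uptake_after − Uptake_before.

-6

Under do(SeaLevel=10), the mechanism SeaLevel = CO2 - IceMelt + 2 is discarded; SeaLevel is fixed at 10.
Uptake = -Forcing - SeaLevel + 5  [with Forcing=-2, SeaLevel=10]  = -3
Without intervention: Temp = max(Forcing, CO2) - 4  [with Forcing=-2, CO2=3]  = -1; IceMelt = Temp - 2Forcing - 2  [with Temp=-1, Forcing=-2]  = 1; SeaLevel = CO2 - IceMelt + 2  [with CO2=3, IceMelt=1]  = 4; Uptake = -Forcing - SeaLevel + 5  [with Forcing=-2, SeaLevel=4]  = 3.
Change = -3 − 3 = -6.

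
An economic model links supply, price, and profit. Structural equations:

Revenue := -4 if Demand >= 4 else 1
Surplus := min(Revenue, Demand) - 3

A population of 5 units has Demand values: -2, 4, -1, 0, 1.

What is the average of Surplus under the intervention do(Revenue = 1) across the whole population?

-3.2

Every unit gets Revenue=1 under the intervention. Surplus values become -5, -2, -4, -3, -2; E[Surplus|do(Revenue=1)] = -3.2.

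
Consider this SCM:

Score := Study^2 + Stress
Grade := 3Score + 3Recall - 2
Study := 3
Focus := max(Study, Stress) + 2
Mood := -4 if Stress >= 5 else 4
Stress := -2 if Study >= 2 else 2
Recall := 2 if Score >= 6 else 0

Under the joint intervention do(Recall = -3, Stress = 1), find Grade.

19

Setting Recall = -3, Stress = 1 by intervention discards those variables' equations.
Score = Study^2 + Stress  [with Study=3, Stress=1]  = 10
Grade = 3Score + 3Recall - 2  [with Score=10, Recall=-3]  = 19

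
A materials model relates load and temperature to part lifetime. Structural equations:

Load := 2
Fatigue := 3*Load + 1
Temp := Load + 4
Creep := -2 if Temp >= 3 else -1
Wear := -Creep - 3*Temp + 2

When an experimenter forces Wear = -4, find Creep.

-2

Under do(Wear=-4), the mechanism Wear := -Creep - 3*Temp + 2 is discarded; Wear is fixed at -4.
Since Creep is not a descendant of the intervened variable, it is unaffected.
Temp = Load + 4  [with Load=2]  = 6
Creep = -2 if Temp >= 3 else -1  [with Temp=6]  = -2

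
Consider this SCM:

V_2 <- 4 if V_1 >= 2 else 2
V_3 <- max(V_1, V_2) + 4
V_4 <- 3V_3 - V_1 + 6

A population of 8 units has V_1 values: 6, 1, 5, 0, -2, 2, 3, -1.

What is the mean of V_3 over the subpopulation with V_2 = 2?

6

E[V_3|V_2=2] averages over only the 4 units with V_2=2 (V_1 = 1, 0, -2, -1): V_3 = 6, 6, 6, 6, mean 6.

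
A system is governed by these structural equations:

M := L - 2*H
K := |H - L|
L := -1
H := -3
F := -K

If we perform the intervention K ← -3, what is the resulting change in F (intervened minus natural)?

Intervening sets K = -3 and removes its equation (K := |H - L|).
F = -K  [with K=-3]  = 3
Without intervention: K = |H - L|  [with H=-3, L=-1]  = 2; F = -K  [with K=2]  = -2.
Change = 3 − (-2) = 5.

5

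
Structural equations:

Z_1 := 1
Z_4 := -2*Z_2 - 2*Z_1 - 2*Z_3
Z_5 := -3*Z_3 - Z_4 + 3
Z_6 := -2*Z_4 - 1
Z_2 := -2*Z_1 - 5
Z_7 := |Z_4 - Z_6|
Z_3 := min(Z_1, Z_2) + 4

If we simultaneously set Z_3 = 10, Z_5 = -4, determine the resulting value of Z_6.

Setting Z_3 = 10, Z_5 = -4 by intervention discards those variables' equations.
Z_2 = -2*Z_1 - 5  [with Z_1=1]  = -7
Z_4 = -2*Z_2 - 2*Z_1 - 2*Z_3  [with Z_2=-7, Z_1=1, Z_3=10]  = -8
Z_6 = -2*Z_4 - 1  [with Z_4=-8]  = 15

15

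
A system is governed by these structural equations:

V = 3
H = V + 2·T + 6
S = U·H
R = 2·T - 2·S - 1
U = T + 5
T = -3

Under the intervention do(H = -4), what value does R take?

9

The intervention breaks the incoming arrows to H: H = V + 2·T + 6 no longer applies, and H = -4.
U = T + 5  [with T=-3]  = 2
S = U·H  [with U=2, H=-4]  = -8
R = 2·T - 2·S - 1  [with T=-3, S=-8]  = 9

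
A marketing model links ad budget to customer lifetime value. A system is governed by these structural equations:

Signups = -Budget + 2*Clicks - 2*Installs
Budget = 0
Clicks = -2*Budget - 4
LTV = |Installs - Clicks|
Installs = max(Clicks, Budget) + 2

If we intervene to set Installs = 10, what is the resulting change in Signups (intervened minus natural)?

-16

The intervention breaks the incoming arrows to Installs: Installs = max(Clicks, Budget) + 2 no longer applies, and Installs = 10.
Clicks = -2*Budget - 4  [with Budget=0]  = -4
Signups = -Budget + 2*Clicks - 2*Installs  [with Budget=0, Clicks=-4, Installs=10]  = -28
Without intervention: Clicks = -2*Budget - 4  [with Budget=0]  = -4; Installs = max(Clicks, Budget) + 2  [with Clicks=-4, Budget=0]  = 2; Signups = -Budget + 2*Clicks - 2*Installs  [with Budget=0, Clicks=-4, Installs=2]  = -12.
Change = -28 − (-12) = -16.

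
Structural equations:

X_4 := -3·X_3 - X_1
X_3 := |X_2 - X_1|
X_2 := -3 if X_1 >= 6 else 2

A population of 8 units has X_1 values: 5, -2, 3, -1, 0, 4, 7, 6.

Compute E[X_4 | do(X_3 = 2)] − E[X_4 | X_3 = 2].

do(X_3=2) breaks X_3's dependence on X_1. With X_3=2 fixed, X_4 across the units is -11, -4, -9, -5, -6, -10, -13, -12, mean -8.75.
E[X_4|X_3=2] averages over only the 2 units with X_3=2 (X_1 = 0, 4): X_4 = -6, -10, mean -8.
Difference = -8.75 − (-8) = -0.75.

-0.75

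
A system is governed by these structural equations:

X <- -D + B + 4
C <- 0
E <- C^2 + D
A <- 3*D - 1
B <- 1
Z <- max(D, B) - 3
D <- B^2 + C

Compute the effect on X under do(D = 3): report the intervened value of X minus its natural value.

-2

The intervention breaks the incoming arrows to D: D <- B^2 + C no longer applies, and D = 3.
X = -D + B + 4  [with D=3, B=1]  = 2
Without intervention: D = B^2 + C  [with B=1, C=0]  = 1; X = -D + B + 4  [with D=1, B=1]  = 4.
Change = 2 − 4 = -2.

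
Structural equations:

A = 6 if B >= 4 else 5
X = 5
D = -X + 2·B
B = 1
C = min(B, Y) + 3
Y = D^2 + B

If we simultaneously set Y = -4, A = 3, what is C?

Setting Y = -4, A = 3 by intervention discards those variables' equations.
C = min(B, Y) + 3  [with B=1, Y=-4]  = -1

-1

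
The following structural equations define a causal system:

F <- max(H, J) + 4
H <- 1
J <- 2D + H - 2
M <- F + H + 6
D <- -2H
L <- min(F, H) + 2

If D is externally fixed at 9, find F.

Under do(D=9), the mechanism D <- -2H is discarded; D is fixed at 9.
J = 2D + H - 2  [with D=9, H=1]  = 17
F = max(H, J) + 4  [with H=1, J=17]  = 21

21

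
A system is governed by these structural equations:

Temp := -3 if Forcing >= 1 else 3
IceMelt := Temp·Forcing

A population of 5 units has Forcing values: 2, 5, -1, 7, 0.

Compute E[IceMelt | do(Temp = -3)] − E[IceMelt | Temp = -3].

Under do(Temp=-3), Temp's equation is replaced by Temp=-3 for every unit. Per-unit IceMelt: -6, -15, 3, -21, 0. Mean = -7.8.
E[IceMelt|Temp=-3] averages over only the 3 units with Temp=-3 (Forcing = 2, 5, 7): IceMelt = -6, -15, -21, mean -14.
Difference = -7.8 − (-14) = 6.2.

6.2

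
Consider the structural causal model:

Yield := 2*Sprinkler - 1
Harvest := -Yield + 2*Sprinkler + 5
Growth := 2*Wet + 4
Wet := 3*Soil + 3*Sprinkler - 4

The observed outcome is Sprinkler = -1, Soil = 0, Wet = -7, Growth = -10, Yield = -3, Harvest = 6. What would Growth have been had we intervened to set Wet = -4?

The intervention breaks the incoming arrows to Wet: Wet := 3*Soil + 3*Sprinkler - 4 no longer applies, and Wet = -4.
Growth = 2*Wet + 4  [with Wet=-4]  = -4

-4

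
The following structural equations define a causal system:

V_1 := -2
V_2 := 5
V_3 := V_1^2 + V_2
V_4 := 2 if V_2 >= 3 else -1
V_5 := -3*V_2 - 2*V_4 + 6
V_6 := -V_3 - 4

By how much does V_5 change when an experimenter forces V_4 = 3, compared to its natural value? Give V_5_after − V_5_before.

Intervening sets V_4 = 3 and removes its equation (V_4 := 2 if V_2 >= 3 else -1).
V_5 = -3*V_2 - 2*V_4 + 6  [with V_2=5, V_4=3]  = -15
Without intervention: V_4 = 2 if V_2 >= 3 else -1  [with V_2=5]  = 2; V_5 = -3*V_2 - 2*V_4 + 6  [with V_2=5, V_4=2]  = -13.
Change = -15 − (-13) = -2.

-2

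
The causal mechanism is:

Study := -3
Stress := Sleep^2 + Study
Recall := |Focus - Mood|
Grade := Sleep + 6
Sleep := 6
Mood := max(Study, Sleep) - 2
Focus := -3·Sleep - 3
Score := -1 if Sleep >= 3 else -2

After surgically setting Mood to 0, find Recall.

Intervening sets Mood = 0 and removes its equation (Mood := max(Study, Sleep) - 2).
Focus = -3·Sleep - 3  [with Sleep=6]  = -21
Recall = |Focus - Mood|  [with Focus=-21, Mood=0]  = 21

21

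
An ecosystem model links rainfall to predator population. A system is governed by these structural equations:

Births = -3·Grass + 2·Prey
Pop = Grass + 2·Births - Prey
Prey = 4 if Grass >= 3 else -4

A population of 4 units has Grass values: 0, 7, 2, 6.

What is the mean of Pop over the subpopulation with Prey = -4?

Observing Prey=-4 restricts to units where Prey's equation naturally yields -4: Grass ∈ {0, 2}. In that subpopulation Pop = -12, -22, mean -17.

-17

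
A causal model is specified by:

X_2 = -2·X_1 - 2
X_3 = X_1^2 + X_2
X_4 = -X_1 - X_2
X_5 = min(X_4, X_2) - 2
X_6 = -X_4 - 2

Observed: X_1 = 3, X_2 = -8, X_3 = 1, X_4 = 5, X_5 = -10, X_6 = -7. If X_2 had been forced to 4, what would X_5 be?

-9

do(X_2=4) replaces the equation X_2 = -2·X_1 - 2 with the constant X_2 = 4.
X_4 = -X_1 - X_2  [with X_1=3, X_2=4]  = -7
X_5 = min(X_4, X_2) - 2  [with X_4=-7, X_2=4]  = -9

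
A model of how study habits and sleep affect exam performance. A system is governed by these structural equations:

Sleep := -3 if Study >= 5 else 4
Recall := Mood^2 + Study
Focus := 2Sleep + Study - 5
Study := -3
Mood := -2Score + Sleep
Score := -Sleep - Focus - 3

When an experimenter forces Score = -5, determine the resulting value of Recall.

193

Under do(Score=-5), the mechanism Score := -Sleep - Focus - 3 is discarded; Score is fixed at -5.
Sleep = -3 if Study >= 5 else 4  [with Study=-3]  = 4
Mood = -2Score + Sleep  [with Score=-5, Sleep=4]  = 14
Recall = Mood^2 + Study  [with Mood=14, Study=-3]  = 193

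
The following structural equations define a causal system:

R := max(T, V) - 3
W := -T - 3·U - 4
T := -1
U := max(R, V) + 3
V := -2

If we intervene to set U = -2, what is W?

3

Intervening sets U = -2 and removes its equation (U := max(R, V) + 3).
W = -T - 3·U - 4  [with T=-1, U=-2]  = 3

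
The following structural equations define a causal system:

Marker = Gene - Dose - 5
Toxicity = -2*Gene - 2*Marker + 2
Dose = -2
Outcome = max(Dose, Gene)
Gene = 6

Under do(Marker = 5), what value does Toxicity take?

The intervention breaks the incoming arrows to Marker: Marker = Gene - Dose - 5 no longer applies, and Marker = 5.
Toxicity = -2*Gene - 2*Marker + 2  [with Gene=6, Marker=5]  = -20

-20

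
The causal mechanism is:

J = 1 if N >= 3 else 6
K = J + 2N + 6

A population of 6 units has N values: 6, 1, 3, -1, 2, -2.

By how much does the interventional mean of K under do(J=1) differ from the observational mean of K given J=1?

-6

Every unit gets J=1 under the intervention. K values become 19, 9, 13, 5, 11, 3; E[K|do(J=1)] = 10.
Observing J=1 restricts to units where J's equation naturally yields 1: N ∈ {6, 3}. In that subpopulation K = 19, 13, mean 16.
Difference = 10 − 16 = -6.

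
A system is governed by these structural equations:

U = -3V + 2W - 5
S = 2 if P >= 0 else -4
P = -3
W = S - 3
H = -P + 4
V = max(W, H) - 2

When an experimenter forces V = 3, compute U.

-28

The intervention breaks the incoming arrows to V: V = max(W, H) - 2 no longer applies, and V = 3.
S = 2 if P >= 0 else -4  [with P=-3]  = -4
W = S - 3  [with S=-4]  = -7
U = -3V + 2W - 5  [with V=3, W=-7]  = -28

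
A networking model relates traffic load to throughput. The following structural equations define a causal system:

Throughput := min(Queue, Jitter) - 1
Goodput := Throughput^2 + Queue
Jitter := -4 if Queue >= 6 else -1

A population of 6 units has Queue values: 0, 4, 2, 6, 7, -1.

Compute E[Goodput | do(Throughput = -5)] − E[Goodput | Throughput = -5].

Under do(Throughput=-5), Throughput's equation is replaced by Throughput=-5 for every unit. Per-unit Goodput: 25, 29, 27, 31, 32, 24. Mean = 28.
Conditioning on Throughput=-5 selects the 2 unit(s) with Queue ∈ {6, 7}. Their Goodput values: 31, 32. Mean = 31.5.
Difference = 28 − 31.5 = -3.5.

-3.5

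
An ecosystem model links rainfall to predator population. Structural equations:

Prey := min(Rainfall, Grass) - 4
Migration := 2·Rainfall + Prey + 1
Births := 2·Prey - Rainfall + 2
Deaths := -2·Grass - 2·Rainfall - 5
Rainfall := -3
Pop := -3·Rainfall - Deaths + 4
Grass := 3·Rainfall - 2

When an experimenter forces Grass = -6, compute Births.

-15

Under do(Grass=-6), the mechanism Grass := 3·Rainfall - 2 is discarded; Grass is fixed at -6.
Prey = min(Rainfall, Grass) - 4  [with Rainfall=-3, Grass=-6]  = -10
Births = 2·Prey - Rainfall + 2  [with Prey=-10, Rainfall=-3]  = -15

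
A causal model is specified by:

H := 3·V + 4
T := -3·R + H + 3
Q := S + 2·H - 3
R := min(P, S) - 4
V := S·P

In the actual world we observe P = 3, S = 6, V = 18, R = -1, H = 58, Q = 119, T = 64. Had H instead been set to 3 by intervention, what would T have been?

Under do(H=3), the mechanism H := 3·V + 4 is discarded; H is fixed at 3.
R = min(P, S) - 4  [with P=3, S=6]  = -1
T = -3·R + H + 3  [with R=-1, H=3]  = 9

9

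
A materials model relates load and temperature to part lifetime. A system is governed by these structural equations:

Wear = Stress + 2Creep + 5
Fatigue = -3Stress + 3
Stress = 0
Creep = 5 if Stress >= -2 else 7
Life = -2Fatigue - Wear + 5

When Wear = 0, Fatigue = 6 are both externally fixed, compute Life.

-7

Setting Wear = 0, Fatigue = 6 by intervention discards those variables' equations.
Life = -2Fatigue - Wear + 5  [with Fatigue=6, Wear=0]  = -7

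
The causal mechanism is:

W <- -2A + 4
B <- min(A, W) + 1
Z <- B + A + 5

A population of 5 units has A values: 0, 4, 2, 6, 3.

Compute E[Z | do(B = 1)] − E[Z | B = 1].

2

do(B=1) breaks B's dependence on A. With B=1 fixed, Z across the units is 6, 10, 8, 12, 9, mean 9.
E[Z|B=1] averages over only the 2 units with B=1 (A = 0, 2): Z = 6, 8, mean 7.
Difference = 9 − 7 = 2.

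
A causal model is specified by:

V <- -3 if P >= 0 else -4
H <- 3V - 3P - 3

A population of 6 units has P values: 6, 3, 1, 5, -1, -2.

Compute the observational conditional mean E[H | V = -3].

-23.25

Observing V=-3 restricts to units where V's equation naturally yields -3: P ∈ {6, 3, 1, 5}. In that subpopulation H = -30, -21, -15, -27, mean -23.25.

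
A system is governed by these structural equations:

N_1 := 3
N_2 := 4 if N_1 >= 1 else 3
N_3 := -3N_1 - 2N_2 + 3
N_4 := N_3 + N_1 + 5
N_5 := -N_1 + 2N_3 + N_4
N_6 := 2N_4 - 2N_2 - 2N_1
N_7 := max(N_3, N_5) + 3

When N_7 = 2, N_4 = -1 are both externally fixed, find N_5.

Under do(N_7 = 2, N_4 = -1), each intervened variable's structural equation is replaced by its fixed value.
N_2 = 4 if N_1 >= 1 else 3  [with N_1=3]  = 4
N_3 = -3N_1 - 2N_2 + 3  [with N_1=3, N_2=4]  = -14
N_5 = -N_1 + 2N_3 + N_4  [with N_1=3, N_3=-14, N_4=-1]  = -32

-32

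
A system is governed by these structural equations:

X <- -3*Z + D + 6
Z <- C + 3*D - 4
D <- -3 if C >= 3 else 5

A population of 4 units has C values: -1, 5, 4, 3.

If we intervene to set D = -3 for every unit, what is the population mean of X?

The intervention sets D=-3 in all 4 units regardless of C. Recomputing X per unit gives 45, 27, 30, 33; average 33.75.

33.75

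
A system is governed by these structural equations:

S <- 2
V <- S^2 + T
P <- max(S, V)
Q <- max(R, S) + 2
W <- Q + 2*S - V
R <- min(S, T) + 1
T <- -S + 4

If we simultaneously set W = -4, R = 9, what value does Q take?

Under do(W = -4, R = 9), each intervened variable's structural equation is replaced by its fixed value.
Q = max(R, S) + 2  [with R=9, S=2]  = 11

11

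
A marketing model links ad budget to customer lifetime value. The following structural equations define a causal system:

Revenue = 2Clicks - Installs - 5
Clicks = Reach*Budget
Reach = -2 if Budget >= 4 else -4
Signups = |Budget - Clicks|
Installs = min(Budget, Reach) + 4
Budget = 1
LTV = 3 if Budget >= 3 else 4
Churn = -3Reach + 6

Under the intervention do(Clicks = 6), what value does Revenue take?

The intervention breaks the incoming arrows to Clicks: Clicks = Reach*Budget no longer applies, and Clicks = 6.
Reach = -2 if Budget >= 4 else -4  [with Budget=1]  = -4
Installs = min(Budget, Reach) + 4  [with Budget=1, Reach=-4]  = 0
Revenue = 2Clicks - Installs - 5  [with Clicks=6, Installs=0]  = 7

7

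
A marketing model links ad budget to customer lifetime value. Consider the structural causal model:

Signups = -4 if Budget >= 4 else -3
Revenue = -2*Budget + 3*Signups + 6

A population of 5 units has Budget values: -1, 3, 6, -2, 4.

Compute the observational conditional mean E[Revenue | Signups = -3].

-3

E[Revenue|Signups=-3] averages over only the 3 units with Signups=-3 (Budget = -1, 3, -2): Revenue = -1, -9, 1, mean -3.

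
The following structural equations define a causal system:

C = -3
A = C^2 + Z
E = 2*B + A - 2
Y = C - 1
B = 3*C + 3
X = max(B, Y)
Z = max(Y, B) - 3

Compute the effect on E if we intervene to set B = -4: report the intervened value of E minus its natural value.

The intervention breaks the incoming arrows to B: B = 3*C + 3 no longer applies, and B = -4.
Y = C - 1  [with C=-3]  = -4
Z = max(Y, B) - 3  [with Y=-4, B=-4]  = -7
A = C^2 + Z  [with C=-3, Z=-7]  = 2
E = 2*B + A - 2  [with B=-4, A=2]  = -8
Without intervention: Y = C - 1  [with C=-3]  = -4; B = 3*C + 3  [with C=-3]  = -6; Z = max(Y, B) - 3  [with Y=-4, B=-6]  = -7; A = C^2 + Z  [with C=-3, Z=-7]  = 2; E = 2*B + A - 2  [with B=-6, A=2]  = -12.
Change = -8 − (-12) = 4.

4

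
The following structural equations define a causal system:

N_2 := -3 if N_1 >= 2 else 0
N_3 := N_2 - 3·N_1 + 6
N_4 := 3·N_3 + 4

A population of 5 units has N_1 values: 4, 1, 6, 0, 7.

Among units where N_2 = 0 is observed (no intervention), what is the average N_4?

17.5

E[N_4|N_2=0] averages over only the 2 units with N_2=0 (N_1 = 1, 0): N_4 = 13, 22, mean 17.5.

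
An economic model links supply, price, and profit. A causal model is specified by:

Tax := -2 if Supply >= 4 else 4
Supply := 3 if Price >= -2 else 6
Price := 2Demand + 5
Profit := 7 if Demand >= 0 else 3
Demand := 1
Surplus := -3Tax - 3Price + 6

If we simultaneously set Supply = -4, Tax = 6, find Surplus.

-33

Setting Supply = -4, Tax = 6 by intervention discards those variables' equations.
Price = 2Demand + 5  [with Demand=1]  = 7
Surplus = -3Tax - 3Price + 6  [with Tax=6, Price=7]  = -33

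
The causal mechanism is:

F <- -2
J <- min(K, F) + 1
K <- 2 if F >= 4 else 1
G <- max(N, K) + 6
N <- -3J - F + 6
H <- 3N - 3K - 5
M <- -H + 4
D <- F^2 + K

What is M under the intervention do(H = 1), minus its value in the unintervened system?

24

Under do(H=1), the mechanism H <- 3N - 3K - 5 is discarded; H is fixed at 1.
M = -H + 4  [with H=1]  = 3
Without intervention: K = 2 if F >= 4 else 1  [with F=-2]  = 1; J = min(K, F) + 1  [with K=1, F=-2]  = -1; N = -3J - F + 6  [with J=-1, F=-2]  = 11; H = 3N - 3K - 5  [with N=11, K=1]  = 25; M = -H + 4  [with H=25]  = -21.
Change = 3 − (-21) = 24.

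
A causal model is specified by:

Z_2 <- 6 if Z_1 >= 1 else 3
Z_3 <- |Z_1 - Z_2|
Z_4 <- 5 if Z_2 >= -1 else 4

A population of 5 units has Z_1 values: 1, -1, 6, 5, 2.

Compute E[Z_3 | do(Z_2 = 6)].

3.4

The intervention sets Z_2=6 in all 5 units regardless of Z_1. Recomputing Z_3 per unit gives 5, 7, 0, 1, 4; average 3.4.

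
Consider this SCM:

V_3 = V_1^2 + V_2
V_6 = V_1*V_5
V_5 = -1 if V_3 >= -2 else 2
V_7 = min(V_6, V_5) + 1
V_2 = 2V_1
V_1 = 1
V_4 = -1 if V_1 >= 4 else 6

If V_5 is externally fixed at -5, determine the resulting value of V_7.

Under do(V_5=-5), the mechanism V_5 = -1 if V_3 >= -2 else 2 is discarded; V_5 is fixed at -5.
V_6 = V_1*V_5  [with V_1=1, V_5=-5]  = -5
V_7 = min(V_6, V_5) + 1  [with V_6=-5, V_5=-5]  = -4

-4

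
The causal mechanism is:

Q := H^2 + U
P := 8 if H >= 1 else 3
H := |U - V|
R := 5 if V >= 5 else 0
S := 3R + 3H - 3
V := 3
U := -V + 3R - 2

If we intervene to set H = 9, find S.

Intervening sets H = 9 and removes its equation (H := |U - V|).
R = 5 if V >= 5 else 0  [with V=3]  = 0
S = 3R + 3H - 3  [with R=0, H=9]  = 24

24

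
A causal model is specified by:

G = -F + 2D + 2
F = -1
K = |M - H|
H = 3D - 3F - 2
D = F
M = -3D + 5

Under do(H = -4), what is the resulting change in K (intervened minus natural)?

2

The intervention breaks the incoming arrows to H: H = 3D - 3F - 2 no longer applies, and H = -4.
D = F  [with F=-1]  = -1
M = -3D + 5  [with D=-1]  = 8
K = |M - H|  [with M=8, H=-4]  = 12
Without intervention: D = F  [with F=-1]  = -1; M = -3D + 5  [with D=-1]  = 8; H = 3D - 3F - 2  [with D=-1, F=-1]  = -2; K = |M - H|  [with M=8, H=-2]  = 10.
Change = 12 − 10 = 2.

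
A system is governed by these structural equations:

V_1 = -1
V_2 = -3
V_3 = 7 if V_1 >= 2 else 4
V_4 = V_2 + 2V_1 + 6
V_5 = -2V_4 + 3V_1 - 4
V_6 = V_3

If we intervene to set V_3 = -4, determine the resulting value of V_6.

The intervention breaks the incoming arrows to V_3: V_3 = 7 if V_1 >= 2 else 4 no longer applies, and V_3 = -4.
V_6 = V_3  [with V_3=-4]  = -4

-4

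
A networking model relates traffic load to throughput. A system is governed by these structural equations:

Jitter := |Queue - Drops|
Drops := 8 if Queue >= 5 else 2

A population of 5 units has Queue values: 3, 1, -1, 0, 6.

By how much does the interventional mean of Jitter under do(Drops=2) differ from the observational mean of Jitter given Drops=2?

0.45

Every unit gets Drops=2 under the intervention. Jitter values become 1, 1, 3, 2, 4; E[Jitter|do(Drops=2)] = 2.2.
Observing Drops=2 restricts to units where Drops's equation naturally yields 2: Queue ∈ {3, 1, -1, 0}. In that subpopulation Jitter = 1, 1, 3, 2, mean 1.75.
Difference = 2.2 − 1.75 = 0.45.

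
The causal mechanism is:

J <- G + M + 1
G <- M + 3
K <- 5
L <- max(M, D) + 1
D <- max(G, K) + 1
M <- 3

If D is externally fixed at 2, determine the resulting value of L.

Intervening sets D = 2 and removes its equation (D <- max(G, K) + 1).
L = max(M, D) + 1  [with M=3, D=2]  = 4

4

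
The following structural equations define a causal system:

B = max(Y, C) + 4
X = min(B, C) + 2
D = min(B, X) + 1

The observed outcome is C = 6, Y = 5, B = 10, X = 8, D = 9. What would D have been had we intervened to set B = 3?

4

do(B=3) replaces the equation B = max(Y, C) + 4 with the constant B = 3.
X = min(B, C) + 2  [with B=3, C=6]  = 5
D = min(B, X) + 1  [with B=3, X=5]  = 4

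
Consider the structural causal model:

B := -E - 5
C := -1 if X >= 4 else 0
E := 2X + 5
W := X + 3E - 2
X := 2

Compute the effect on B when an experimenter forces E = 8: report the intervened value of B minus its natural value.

1

do(E=8) replaces the equation E := 2X + 5 with the constant E = 8.
B = -E - 5  [with E=8]  = -13
Without intervention: E = 2X + 5  [with X=2]  = 9; B = -E - 5  [with E=9]  = -14.
Change = -13 − (-14) = 1.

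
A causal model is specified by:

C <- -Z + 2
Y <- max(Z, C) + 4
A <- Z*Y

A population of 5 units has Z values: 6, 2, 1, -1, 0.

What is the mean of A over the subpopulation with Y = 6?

Observing Y=6 restricts to units where Y's equation naturally yields 6: Z ∈ {2, 0}. In that subpopulation A = 12, 0, mean 6.

6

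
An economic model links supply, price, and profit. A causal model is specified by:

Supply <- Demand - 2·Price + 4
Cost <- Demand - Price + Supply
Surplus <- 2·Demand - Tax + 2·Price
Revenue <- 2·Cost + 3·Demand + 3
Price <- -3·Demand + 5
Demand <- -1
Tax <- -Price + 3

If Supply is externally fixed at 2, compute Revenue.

do(Supply=2) replaces the equation Supply <- Demand - 2·Price + 4 with the constant Supply = 2.
Price = -3·Demand + 5  [with Demand=-1]  = 8
Cost = Demand - Price + Supply  [with Demand=-1, Price=8, Supply=2]  = -7
Revenue = 2·Cost + 3·Demand + 3  [with Cost=-7, Demand=-1]  = -14

-14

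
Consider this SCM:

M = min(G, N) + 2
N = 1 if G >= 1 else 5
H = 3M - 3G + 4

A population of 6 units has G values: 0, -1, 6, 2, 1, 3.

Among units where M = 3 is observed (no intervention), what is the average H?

4

E[H|M=3] averages over only the 4 units with M=3 (G = 6, 2, 1, 3): H = -5, 7, 10, 4, mean 4.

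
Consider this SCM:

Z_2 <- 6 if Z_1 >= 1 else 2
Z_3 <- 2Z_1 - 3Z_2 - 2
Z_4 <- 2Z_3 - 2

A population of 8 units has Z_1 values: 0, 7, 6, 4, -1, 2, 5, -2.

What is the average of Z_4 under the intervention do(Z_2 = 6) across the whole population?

do(Z_2=6) breaks Z_2's dependence on Z_1. With Z_2=6 fixed, Z_4 across the units is -42, -14, -18, -26, -46, -34, -22, -50, mean -31.5.

-31.5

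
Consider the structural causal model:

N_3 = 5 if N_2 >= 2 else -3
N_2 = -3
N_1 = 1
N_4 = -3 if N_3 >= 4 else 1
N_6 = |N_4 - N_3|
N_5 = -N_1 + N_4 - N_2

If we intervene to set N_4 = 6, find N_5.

Intervening sets N_4 = 6 and removes its equation (N_4 = -3 if N_3 >= 4 else 1).
N_5 = -N_1 + N_4 - N_2  [with N_1=1, N_4=6, N_2=-3]  = 8

8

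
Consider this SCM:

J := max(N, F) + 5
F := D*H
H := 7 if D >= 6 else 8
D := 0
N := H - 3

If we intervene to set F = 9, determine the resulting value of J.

do(F=9) replaces the equation F := D*H with the constant F = 9.
H = 7 if D >= 6 else 8  [with D=0]  = 8
N = H - 3  [with H=8]  = 5
J = max(N, F) + 5  [with N=5, F=9]  = 14

14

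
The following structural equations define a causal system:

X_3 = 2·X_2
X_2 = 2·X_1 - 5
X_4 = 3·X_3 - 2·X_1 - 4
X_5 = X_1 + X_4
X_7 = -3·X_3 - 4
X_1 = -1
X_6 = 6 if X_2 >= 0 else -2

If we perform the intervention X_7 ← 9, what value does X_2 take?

-7

Under do(X_7=9), the mechanism X_7 = -3·X_3 - 4 is discarded; X_7 is fixed at 9.
X_2 is not downstream of the intervention, so its value is determined by the original equations.
X_2 = 2·X_1 - 5  [with X_1=-1]  = -7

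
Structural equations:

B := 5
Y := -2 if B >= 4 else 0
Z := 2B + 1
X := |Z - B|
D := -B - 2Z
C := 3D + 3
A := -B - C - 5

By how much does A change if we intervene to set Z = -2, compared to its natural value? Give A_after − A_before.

-78

The intervention breaks the incoming arrows to Z: Z := 2B + 1 no longer applies, and Z = -2.
D = -B - 2Z  [with B=5, Z=-2]  = -1
C = 3D + 3  [with D=-1]  = 0
A = -B - C - 5  [with B=5, C=0]  = -10
Without intervention: Z = 2B + 1  [with B=5]  = 11; D = -B - 2Z  [with B=5, Z=11]  = -27; C = 3D + 3  [with D=-27]  = -78; A = -B - C - 5  [with B=5, C=-78]  = 68.
Change = -10 − 68 = -78.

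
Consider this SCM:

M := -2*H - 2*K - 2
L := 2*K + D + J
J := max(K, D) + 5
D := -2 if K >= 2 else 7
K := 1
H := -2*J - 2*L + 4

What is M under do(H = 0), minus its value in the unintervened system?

-124

The intervention breaks the incoming arrows to H: H := -2*J - 2*L + 4 no longer applies, and H = 0.
M = -2*H - 2*K - 2  [with H=0, K=1]  = -4
Without intervention: D = -2 if K >= 2 else 7  [with K=1]  = 7; J = max(K, D) + 5  [with K=1, D=7]  = 12; L = 2*K + D + J  [with K=1, D=7, J=12]  = 21; H = -2*J - 2*L + 4  [with J=12, L=21]  = -62; M = -2*H - 2*K - 2  [with H=-62, K=1]  = 120.
Change = -4 − 120 = -124.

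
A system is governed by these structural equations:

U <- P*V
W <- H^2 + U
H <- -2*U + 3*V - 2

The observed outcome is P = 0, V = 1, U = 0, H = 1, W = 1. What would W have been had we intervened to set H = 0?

Intervening sets H = 0 and removes its equation (H <- -2*U + 3*V - 2).
U = P*V  [with P=0, V=1]  = 0
W = H^2 + U  [with H=0, U=0]  = 0

0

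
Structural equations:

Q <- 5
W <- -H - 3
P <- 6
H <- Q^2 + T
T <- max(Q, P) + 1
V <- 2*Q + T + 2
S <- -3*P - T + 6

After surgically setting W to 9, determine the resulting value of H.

The intervention breaks the incoming arrows to W: W <- -H - 3 no longer applies, and W = 9.
H is not downstream of the intervention, so its value is determined by the original equations.
T = max(Q, P) + 1  [with Q=5, P=6]  = 7
H = Q^2 + T  [with Q=5, T=7]  = 32

32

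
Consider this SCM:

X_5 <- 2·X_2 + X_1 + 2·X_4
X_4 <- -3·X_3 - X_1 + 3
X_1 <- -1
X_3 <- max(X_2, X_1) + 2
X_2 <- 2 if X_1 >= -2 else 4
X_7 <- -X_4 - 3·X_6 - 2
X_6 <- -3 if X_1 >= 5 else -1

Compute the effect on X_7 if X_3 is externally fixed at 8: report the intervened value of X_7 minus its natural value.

The intervention breaks the incoming arrows to X_3: X_3 <- max(X_2, X_1) + 2 no longer applies, and X_3 = 8.
X_4 = -3·X_3 - X_1 + 3  [with X_3=8, X_1=-1]  = -20
X_6 = -3 if X_1 >= 5 else -1  [with X_1=-1]  = -1
X_7 = -X_4 - 3·X_6 - 2  [with X_4=-20, X_6=-1]  = 21
Without intervention: X_2 = 2 if X_1 >= -2 else 4  [with X_1=-1]  = 2; X_3 = max(X_2, X_1) + 2  [with X_2=2, X_1=-1]  = 4; X_4 = -3·X_3 - X_1 + 3  [with X_3=4, X_1=-1]  = -8; X_6 = -3 if X_1 >= 5 else -1  [with X_1=-1]  = -1; X_7 = -X_4 - 3·X_6 - 2  [with X_4=-8, X_6=-1]  = 9.
Change = 21 − 9 = 12.

12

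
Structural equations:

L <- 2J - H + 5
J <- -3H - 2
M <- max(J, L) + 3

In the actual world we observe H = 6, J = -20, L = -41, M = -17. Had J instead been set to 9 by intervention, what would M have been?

20

Under do(J=9), the mechanism J <- -3H - 2 is discarded; J is fixed at 9.
L = 2J - H + 5  [with J=9, H=6]  = 17
M = max(J, L) + 3  [with J=9, L=17]  = 20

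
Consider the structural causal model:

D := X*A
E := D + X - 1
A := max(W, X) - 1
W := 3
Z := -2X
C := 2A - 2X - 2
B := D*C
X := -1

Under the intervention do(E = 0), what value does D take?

The intervention breaks the incoming arrows to E: E := D + X - 1 no longer applies, and E = 0.
Since D is not a descendant of the intervened variable, it is unaffected.
A = max(W, X) - 1  [with W=3, X=-1]  = 2
D = X*A  [with X=-1, A=2]  = -2

-2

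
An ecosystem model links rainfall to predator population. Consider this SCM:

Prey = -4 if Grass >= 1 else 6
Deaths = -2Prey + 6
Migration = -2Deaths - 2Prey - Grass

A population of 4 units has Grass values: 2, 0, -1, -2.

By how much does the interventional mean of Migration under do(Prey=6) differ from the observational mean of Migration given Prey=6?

The intervention sets Prey=6 in all 4 units regardless of Grass. Recomputing Migration per unit gives -2, 0, 1, 2; average 0.25.
Conditioning on Prey=6 selects the 3 unit(s) with Grass ∈ {0, -1, -2}. Their Migration values: 0, 1, 2. Mean = 1.
Difference = 0.25 − 1 = -0.75.

-0.75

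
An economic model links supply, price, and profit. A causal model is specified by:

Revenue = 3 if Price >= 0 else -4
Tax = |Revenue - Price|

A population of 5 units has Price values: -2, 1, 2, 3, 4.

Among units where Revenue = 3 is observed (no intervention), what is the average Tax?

Observing Revenue=3 restricts to units where Revenue's equation naturally yields 3: Price ∈ {1, 2, 3, 4}. In that subpopulation Tax = 2, 1, 0, 1, mean 1.

1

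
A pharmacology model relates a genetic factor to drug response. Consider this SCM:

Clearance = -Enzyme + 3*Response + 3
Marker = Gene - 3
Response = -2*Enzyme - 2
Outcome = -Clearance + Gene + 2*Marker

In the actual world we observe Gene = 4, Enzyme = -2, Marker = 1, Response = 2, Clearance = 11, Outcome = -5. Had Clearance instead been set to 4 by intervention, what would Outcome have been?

The intervention breaks the incoming arrows to Clearance: Clearance = -Enzyme + 3*Response + 3 no longer applies, and Clearance = 4.
Marker = Gene - 3  [with Gene=4]  = 1
Outcome = -Clearance + Gene + 2*Marker  [with Clearance=4, Gene=4, Marker=1]  = 2

2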